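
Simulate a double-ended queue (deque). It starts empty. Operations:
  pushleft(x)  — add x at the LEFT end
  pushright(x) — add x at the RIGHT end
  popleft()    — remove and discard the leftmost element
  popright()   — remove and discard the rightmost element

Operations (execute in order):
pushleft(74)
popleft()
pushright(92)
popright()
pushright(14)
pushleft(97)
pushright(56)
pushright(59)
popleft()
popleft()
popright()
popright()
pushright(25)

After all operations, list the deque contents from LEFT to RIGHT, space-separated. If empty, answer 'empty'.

Answer: 25

Derivation:
pushleft(74): [74]
popleft(): []
pushright(92): [92]
popright(): []
pushright(14): [14]
pushleft(97): [97, 14]
pushright(56): [97, 14, 56]
pushright(59): [97, 14, 56, 59]
popleft(): [14, 56, 59]
popleft(): [56, 59]
popright(): [56]
popright(): []
pushright(25): [25]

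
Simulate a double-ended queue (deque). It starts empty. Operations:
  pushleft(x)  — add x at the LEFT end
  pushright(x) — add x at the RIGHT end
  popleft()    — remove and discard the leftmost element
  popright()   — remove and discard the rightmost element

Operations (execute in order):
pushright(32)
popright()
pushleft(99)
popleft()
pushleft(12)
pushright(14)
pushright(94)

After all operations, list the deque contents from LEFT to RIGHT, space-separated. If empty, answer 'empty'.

Answer: 12 14 94

Derivation:
pushright(32): [32]
popright(): []
pushleft(99): [99]
popleft(): []
pushleft(12): [12]
pushright(14): [12, 14]
pushright(94): [12, 14, 94]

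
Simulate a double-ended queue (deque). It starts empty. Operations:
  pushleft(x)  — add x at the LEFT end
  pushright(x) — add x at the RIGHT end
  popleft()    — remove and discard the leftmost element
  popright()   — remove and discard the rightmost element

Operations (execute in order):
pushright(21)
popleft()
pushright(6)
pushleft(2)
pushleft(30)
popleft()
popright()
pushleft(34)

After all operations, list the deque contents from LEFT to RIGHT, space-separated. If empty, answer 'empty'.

pushright(21): [21]
popleft(): []
pushright(6): [6]
pushleft(2): [2, 6]
pushleft(30): [30, 2, 6]
popleft(): [2, 6]
popright(): [2]
pushleft(34): [34, 2]

Answer: 34 2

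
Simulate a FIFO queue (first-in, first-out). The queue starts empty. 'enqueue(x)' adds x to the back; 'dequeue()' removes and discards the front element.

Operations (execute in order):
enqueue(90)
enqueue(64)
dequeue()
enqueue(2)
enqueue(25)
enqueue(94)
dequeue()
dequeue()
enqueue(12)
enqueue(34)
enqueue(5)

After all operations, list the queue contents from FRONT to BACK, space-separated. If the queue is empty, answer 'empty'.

Answer: 25 94 12 34 5

Derivation:
enqueue(90): [90]
enqueue(64): [90, 64]
dequeue(): [64]
enqueue(2): [64, 2]
enqueue(25): [64, 2, 25]
enqueue(94): [64, 2, 25, 94]
dequeue(): [2, 25, 94]
dequeue(): [25, 94]
enqueue(12): [25, 94, 12]
enqueue(34): [25, 94, 12, 34]
enqueue(5): [25, 94, 12, 34, 5]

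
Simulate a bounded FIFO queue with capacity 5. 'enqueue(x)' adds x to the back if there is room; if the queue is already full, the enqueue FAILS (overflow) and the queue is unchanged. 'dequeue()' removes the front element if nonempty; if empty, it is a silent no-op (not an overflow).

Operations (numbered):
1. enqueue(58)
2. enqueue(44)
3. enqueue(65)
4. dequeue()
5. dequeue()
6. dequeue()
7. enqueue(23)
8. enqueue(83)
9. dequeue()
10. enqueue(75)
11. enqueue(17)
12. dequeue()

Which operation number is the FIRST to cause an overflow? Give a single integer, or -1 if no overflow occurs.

Answer: -1

Derivation:
1. enqueue(58): size=1
2. enqueue(44): size=2
3. enqueue(65): size=3
4. dequeue(): size=2
5. dequeue(): size=1
6. dequeue(): size=0
7. enqueue(23): size=1
8. enqueue(83): size=2
9. dequeue(): size=1
10. enqueue(75): size=2
11. enqueue(17): size=3
12. dequeue(): size=2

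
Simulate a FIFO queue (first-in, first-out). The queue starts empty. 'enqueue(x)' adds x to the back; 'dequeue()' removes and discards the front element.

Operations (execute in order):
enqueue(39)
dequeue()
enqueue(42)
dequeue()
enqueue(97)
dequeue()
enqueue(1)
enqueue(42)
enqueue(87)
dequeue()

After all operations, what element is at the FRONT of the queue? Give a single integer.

enqueue(39): queue = [39]
dequeue(): queue = []
enqueue(42): queue = [42]
dequeue(): queue = []
enqueue(97): queue = [97]
dequeue(): queue = []
enqueue(1): queue = [1]
enqueue(42): queue = [1, 42]
enqueue(87): queue = [1, 42, 87]
dequeue(): queue = [42, 87]

Answer: 42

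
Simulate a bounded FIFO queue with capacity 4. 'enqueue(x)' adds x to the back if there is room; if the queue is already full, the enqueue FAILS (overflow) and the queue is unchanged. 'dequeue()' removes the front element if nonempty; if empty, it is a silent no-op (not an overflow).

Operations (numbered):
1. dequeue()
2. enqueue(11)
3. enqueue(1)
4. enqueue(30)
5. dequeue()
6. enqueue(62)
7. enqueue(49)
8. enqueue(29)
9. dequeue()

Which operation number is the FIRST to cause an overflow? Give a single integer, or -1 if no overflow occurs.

Answer: 8

Derivation:
1. dequeue(): empty, no-op, size=0
2. enqueue(11): size=1
3. enqueue(1): size=2
4. enqueue(30): size=3
5. dequeue(): size=2
6. enqueue(62): size=3
7. enqueue(49): size=4
8. enqueue(29): size=4=cap → OVERFLOW (fail)
9. dequeue(): size=3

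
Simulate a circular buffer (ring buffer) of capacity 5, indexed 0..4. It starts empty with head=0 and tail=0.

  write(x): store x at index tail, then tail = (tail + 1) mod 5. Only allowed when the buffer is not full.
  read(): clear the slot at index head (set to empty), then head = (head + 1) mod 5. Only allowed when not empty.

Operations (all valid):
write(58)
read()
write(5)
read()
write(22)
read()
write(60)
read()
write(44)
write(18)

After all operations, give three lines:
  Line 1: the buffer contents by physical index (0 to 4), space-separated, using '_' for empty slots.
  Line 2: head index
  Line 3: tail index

Answer: 18 _ _ _ 44
4
1

Derivation:
write(58): buf=[58 _ _ _ _], head=0, tail=1, size=1
read(): buf=[_ _ _ _ _], head=1, tail=1, size=0
write(5): buf=[_ 5 _ _ _], head=1, tail=2, size=1
read(): buf=[_ _ _ _ _], head=2, tail=2, size=0
write(22): buf=[_ _ 22 _ _], head=2, tail=3, size=1
read(): buf=[_ _ _ _ _], head=3, tail=3, size=0
write(60): buf=[_ _ _ 60 _], head=3, tail=4, size=1
read(): buf=[_ _ _ _ _], head=4, tail=4, size=0
write(44): buf=[_ _ _ _ 44], head=4, tail=0, size=1
write(18): buf=[18 _ _ _ 44], head=4, tail=1, size=2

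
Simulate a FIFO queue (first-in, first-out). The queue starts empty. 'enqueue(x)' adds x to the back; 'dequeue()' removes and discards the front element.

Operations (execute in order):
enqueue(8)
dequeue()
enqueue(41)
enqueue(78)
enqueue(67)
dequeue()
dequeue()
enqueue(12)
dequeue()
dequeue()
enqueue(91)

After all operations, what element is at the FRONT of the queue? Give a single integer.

Answer: 91

Derivation:
enqueue(8): queue = [8]
dequeue(): queue = []
enqueue(41): queue = [41]
enqueue(78): queue = [41, 78]
enqueue(67): queue = [41, 78, 67]
dequeue(): queue = [78, 67]
dequeue(): queue = [67]
enqueue(12): queue = [67, 12]
dequeue(): queue = [12]
dequeue(): queue = []
enqueue(91): queue = [91]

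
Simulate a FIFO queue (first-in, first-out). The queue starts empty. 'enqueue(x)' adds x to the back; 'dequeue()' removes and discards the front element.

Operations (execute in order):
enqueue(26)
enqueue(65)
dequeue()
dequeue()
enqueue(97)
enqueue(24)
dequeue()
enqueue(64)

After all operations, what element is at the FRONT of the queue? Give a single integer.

Answer: 24

Derivation:
enqueue(26): queue = [26]
enqueue(65): queue = [26, 65]
dequeue(): queue = [65]
dequeue(): queue = []
enqueue(97): queue = [97]
enqueue(24): queue = [97, 24]
dequeue(): queue = [24]
enqueue(64): queue = [24, 64]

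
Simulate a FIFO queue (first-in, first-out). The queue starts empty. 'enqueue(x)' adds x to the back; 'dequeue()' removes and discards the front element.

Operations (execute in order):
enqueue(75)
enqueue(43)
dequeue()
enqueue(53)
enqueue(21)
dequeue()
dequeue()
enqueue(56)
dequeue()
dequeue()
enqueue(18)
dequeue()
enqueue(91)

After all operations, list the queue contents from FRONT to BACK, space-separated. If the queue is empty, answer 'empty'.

Answer: 91

Derivation:
enqueue(75): [75]
enqueue(43): [75, 43]
dequeue(): [43]
enqueue(53): [43, 53]
enqueue(21): [43, 53, 21]
dequeue(): [53, 21]
dequeue(): [21]
enqueue(56): [21, 56]
dequeue(): [56]
dequeue(): []
enqueue(18): [18]
dequeue(): []
enqueue(91): [91]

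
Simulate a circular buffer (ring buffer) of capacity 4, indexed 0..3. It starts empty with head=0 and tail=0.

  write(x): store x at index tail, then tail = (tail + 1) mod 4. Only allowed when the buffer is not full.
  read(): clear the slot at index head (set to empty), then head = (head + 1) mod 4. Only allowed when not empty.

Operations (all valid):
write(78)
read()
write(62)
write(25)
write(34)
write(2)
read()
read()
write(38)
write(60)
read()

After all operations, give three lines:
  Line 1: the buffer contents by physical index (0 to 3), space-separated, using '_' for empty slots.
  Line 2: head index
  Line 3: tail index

Answer: 2 38 60 _
0
3

Derivation:
write(78): buf=[78 _ _ _], head=0, tail=1, size=1
read(): buf=[_ _ _ _], head=1, tail=1, size=0
write(62): buf=[_ 62 _ _], head=1, tail=2, size=1
write(25): buf=[_ 62 25 _], head=1, tail=3, size=2
write(34): buf=[_ 62 25 34], head=1, tail=0, size=3
write(2): buf=[2 62 25 34], head=1, tail=1, size=4
read(): buf=[2 _ 25 34], head=2, tail=1, size=3
read(): buf=[2 _ _ 34], head=3, tail=1, size=2
write(38): buf=[2 38 _ 34], head=3, tail=2, size=3
write(60): buf=[2 38 60 34], head=3, tail=3, size=4
read(): buf=[2 38 60 _], head=0, tail=3, size=3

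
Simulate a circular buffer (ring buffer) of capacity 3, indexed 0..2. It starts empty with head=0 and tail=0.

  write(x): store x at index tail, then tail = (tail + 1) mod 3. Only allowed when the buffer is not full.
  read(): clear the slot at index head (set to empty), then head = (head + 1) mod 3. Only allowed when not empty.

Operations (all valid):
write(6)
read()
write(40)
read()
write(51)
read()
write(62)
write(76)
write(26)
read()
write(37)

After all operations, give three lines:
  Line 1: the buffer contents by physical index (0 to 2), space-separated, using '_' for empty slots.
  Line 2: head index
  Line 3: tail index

write(6): buf=[6 _ _], head=0, tail=1, size=1
read(): buf=[_ _ _], head=1, tail=1, size=0
write(40): buf=[_ 40 _], head=1, tail=2, size=1
read(): buf=[_ _ _], head=2, tail=2, size=0
write(51): buf=[_ _ 51], head=2, tail=0, size=1
read(): buf=[_ _ _], head=0, tail=0, size=0
write(62): buf=[62 _ _], head=0, tail=1, size=1
write(76): buf=[62 76 _], head=0, tail=2, size=2
write(26): buf=[62 76 26], head=0, tail=0, size=3
read(): buf=[_ 76 26], head=1, tail=0, size=2
write(37): buf=[37 76 26], head=1, tail=1, size=3

Answer: 37 76 26
1
1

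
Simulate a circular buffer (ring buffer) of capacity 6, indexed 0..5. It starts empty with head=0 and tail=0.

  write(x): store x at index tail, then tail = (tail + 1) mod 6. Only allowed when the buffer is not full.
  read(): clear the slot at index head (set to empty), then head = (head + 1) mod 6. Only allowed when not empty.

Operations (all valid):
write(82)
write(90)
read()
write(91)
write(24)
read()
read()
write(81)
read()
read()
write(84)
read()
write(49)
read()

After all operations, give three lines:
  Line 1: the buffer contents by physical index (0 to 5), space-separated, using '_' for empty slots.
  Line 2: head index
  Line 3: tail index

write(82): buf=[82 _ _ _ _ _], head=0, tail=1, size=1
write(90): buf=[82 90 _ _ _ _], head=0, tail=2, size=2
read(): buf=[_ 90 _ _ _ _], head=1, tail=2, size=1
write(91): buf=[_ 90 91 _ _ _], head=1, tail=3, size=2
write(24): buf=[_ 90 91 24 _ _], head=1, tail=4, size=3
read(): buf=[_ _ 91 24 _ _], head=2, tail=4, size=2
read(): buf=[_ _ _ 24 _ _], head=3, tail=4, size=1
write(81): buf=[_ _ _ 24 81 _], head=3, tail=5, size=2
read(): buf=[_ _ _ _ 81 _], head=4, tail=5, size=1
read(): buf=[_ _ _ _ _ _], head=5, tail=5, size=0
write(84): buf=[_ _ _ _ _ 84], head=5, tail=0, size=1
read(): buf=[_ _ _ _ _ _], head=0, tail=0, size=0
write(49): buf=[49 _ _ _ _ _], head=0, tail=1, size=1
read(): buf=[_ _ _ _ _ _], head=1, tail=1, size=0

Answer: _ _ _ _ _ _
1
1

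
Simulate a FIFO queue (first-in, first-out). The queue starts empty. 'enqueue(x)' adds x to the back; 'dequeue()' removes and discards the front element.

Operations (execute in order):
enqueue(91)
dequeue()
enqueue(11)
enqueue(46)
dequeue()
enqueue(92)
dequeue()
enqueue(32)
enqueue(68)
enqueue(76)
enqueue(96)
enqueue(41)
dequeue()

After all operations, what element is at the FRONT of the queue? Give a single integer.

Answer: 32

Derivation:
enqueue(91): queue = [91]
dequeue(): queue = []
enqueue(11): queue = [11]
enqueue(46): queue = [11, 46]
dequeue(): queue = [46]
enqueue(92): queue = [46, 92]
dequeue(): queue = [92]
enqueue(32): queue = [92, 32]
enqueue(68): queue = [92, 32, 68]
enqueue(76): queue = [92, 32, 68, 76]
enqueue(96): queue = [92, 32, 68, 76, 96]
enqueue(41): queue = [92, 32, 68, 76, 96, 41]
dequeue(): queue = [32, 68, 76, 96, 41]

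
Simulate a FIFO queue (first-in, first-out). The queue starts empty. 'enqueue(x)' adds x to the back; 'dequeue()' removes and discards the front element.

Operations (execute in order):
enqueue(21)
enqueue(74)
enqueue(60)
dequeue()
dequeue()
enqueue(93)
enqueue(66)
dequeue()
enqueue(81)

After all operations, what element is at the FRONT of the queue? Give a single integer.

Answer: 93

Derivation:
enqueue(21): queue = [21]
enqueue(74): queue = [21, 74]
enqueue(60): queue = [21, 74, 60]
dequeue(): queue = [74, 60]
dequeue(): queue = [60]
enqueue(93): queue = [60, 93]
enqueue(66): queue = [60, 93, 66]
dequeue(): queue = [93, 66]
enqueue(81): queue = [93, 66, 81]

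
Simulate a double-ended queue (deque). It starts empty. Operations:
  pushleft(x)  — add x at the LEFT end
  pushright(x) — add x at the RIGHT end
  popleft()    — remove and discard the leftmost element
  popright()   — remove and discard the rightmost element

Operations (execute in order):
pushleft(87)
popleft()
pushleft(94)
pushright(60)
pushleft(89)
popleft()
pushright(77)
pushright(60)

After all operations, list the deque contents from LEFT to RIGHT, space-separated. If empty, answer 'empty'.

pushleft(87): [87]
popleft(): []
pushleft(94): [94]
pushright(60): [94, 60]
pushleft(89): [89, 94, 60]
popleft(): [94, 60]
pushright(77): [94, 60, 77]
pushright(60): [94, 60, 77, 60]

Answer: 94 60 77 60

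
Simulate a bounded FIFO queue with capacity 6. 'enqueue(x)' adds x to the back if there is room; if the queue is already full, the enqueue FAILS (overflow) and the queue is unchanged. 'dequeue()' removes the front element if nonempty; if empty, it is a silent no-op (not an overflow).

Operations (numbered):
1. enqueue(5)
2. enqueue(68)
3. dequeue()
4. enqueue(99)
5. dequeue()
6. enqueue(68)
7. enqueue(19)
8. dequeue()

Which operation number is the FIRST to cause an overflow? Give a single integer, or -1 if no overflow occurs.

1. enqueue(5): size=1
2. enqueue(68): size=2
3. dequeue(): size=1
4. enqueue(99): size=2
5. dequeue(): size=1
6. enqueue(68): size=2
7. enqueue(19): size=3
8. dequeue(): size=2

Answer: -1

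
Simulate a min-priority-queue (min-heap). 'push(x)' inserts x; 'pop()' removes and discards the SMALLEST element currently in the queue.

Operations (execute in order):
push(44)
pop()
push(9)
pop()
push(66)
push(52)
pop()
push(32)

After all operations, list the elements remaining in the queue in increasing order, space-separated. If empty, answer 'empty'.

push(44): heap contents = [44]
pop() → 44: heap contents = []
push(9): heap contents = [9]
pop() → 9: heap contents = []
push(66): heap contents = [66]
push(52): heap contents = [52, 66]
pop() → 52: heap contents = [66]
push(32): heap contents = [32, 66]

Answer: 32 66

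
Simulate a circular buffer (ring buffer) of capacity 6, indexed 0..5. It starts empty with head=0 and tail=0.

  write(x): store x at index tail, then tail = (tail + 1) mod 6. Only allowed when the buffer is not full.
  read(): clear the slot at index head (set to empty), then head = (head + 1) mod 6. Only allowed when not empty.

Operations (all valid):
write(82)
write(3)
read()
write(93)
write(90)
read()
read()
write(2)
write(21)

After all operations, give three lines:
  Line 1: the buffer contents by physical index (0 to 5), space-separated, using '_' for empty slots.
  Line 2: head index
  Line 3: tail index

write(82): buf=[82 _ _ _ _ _], head=0, tail=1, size=1
write(3): buf=[82 3 _ _ _ _], head=0, tail=2, size=2
read(): buf=[_ 3 _ _ _ _], head=1, tail=2, size=1
write(93): buf=[_ 3 93 _ _ _], head=1, tail=3, size=2
write(90): buf=[_ 3 93 90 _ _], head=1, tail=4, size=3
read(): buf=[_ _ 93 90 _ _], head=2, tail=4, size=2
read(): buf=[_ _ _ 90 _ _], head=3, tail=4, size=1
write(2): buf=[_ _ _ 90 2 _], head=3, tail=5, size=2
write(21): buf=[_ _ _ 90 2 21], head=3, tail=0, size=3

Answer: _ _ _ 90 2 21
3
0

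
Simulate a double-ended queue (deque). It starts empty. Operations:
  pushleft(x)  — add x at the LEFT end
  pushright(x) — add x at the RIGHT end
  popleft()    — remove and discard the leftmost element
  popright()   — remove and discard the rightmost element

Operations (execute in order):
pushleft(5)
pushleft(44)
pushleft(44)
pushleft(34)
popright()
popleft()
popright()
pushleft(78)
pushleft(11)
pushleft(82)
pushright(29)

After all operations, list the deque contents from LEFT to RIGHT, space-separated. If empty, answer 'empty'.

Answer: 82 11 78 44 29

Derivation:
pushleft(5): [5]
pushleft(44): [44, 5]
pushleft(44): [44, 44, 5]
pushleft(34): [34, 44, 44, 5]
popright(): [34, 44, 44]
popleft(): [44, 44]
popright(): [44]
pushleft(78): [78, 44]
pushleft(11): [11, 78, 44]
pushleft(82): [82, 11, 78, 44]
pushright(29): [82, 11, 78, 44, 29]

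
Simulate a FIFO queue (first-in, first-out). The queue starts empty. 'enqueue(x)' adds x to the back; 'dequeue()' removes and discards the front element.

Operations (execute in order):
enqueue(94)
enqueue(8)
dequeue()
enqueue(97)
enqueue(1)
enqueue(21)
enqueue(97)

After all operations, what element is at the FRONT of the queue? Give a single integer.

Answer: 8

Derivation:
enqueue(94): queue = [94]
enqueue(8): queue = [94, 8]
dequeue(): queue = [8]
enqueue(97): queue = [8, 97]
enqueue(1): queue = [8, 97, 1]
enqueue(21): queue = [8, 97, 1, 21]
enqueue(97): queue = [8, 97, 1, 21, 97]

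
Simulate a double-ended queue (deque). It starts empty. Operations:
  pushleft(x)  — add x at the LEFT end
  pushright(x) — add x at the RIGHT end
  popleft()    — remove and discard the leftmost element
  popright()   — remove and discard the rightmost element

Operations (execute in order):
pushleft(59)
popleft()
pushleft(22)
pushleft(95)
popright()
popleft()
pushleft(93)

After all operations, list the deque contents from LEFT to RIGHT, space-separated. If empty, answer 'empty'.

Answer: 93

Derivation:
pushleft(59): [59]
popleft(): []
pushleft(22): [22]
pushleft(95): [95, 22]
popright(): [95]
popleft(): []
pushleft(93): [93]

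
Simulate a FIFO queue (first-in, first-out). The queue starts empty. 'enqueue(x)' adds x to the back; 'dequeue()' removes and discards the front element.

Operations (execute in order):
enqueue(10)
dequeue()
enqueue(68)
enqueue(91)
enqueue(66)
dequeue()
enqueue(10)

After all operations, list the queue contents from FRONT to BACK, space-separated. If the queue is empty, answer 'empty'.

Answer: 91 66 10

Derivation:
enqueue(10): [10]
dequeue(): []
enqueue(68): [68]
enqueue(91): [68, 91]
enqueue(66): [68, 91, 66]
dequeue(): [91, 66]
enqueue(10): [91, 66, 10]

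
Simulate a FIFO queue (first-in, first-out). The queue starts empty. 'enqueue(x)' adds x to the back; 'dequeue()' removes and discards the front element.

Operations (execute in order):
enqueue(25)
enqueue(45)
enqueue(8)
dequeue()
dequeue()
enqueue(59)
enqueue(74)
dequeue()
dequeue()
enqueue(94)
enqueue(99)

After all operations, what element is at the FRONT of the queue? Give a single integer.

enqueue(25): queue = [25]
enqueue(45): queue = [25, 45]
enqueue(8): queue = [25, 45, 8]
dequeue(): queue = [45, 8]
dequeue(): queue = [8]
enqueue(59): queue = [8, 59]
enqueue(74): queue = [8, 59, 74]
dequeue(): queue = [59, 74]
dequeue(): queue = [74]
enqueue(94): queue = [74, 94]
enqueue(99): queue = [74, 94, 99]

Answer: 74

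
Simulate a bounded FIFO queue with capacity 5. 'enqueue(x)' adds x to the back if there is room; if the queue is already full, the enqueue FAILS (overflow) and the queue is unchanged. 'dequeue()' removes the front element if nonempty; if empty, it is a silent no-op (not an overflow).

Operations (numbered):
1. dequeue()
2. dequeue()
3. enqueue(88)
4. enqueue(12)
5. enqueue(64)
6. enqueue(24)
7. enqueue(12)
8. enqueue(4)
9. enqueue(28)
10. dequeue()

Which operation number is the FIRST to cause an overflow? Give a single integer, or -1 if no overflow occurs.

1. dequeue(): empty, no-op, size=0
2. dequeue(): empty, no-op, size=0
3. enqueue(88): size=1
4. enqueue(12): size=2
5. enqueue(64): size=3
6. enqueue(24): size=4
7. enqueue(12): size=5
8. enqueue(4): size=5=cap → OVERFLOW (fail)
9. enqueue(28): size=5=cap → OVERFLOW (fail)
10. dequeue(): size=4

Answer: 8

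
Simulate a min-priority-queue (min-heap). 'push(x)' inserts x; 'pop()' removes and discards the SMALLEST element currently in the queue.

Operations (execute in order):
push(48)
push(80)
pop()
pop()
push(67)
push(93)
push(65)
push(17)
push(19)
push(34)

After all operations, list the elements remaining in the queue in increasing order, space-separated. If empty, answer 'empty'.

push(48): heap contents = [48]
push(80): heap contents = [48, 80]
pop() → 48: heap contents = [80]
pop() → 80: heap contents = []
push(67): heap contents = [67]
push(93): heap contents = [67, 93]
push(65): heap contents = [65, 67, 93]
push(17): heap contents = [17, 65, 67, 93]
push(19): heap contents = [17, 19, 65, 67, 93]
push(34): heap contents = [17, 19, 34, 65, 67, 93]

Answer: 17 19 34 65 67 93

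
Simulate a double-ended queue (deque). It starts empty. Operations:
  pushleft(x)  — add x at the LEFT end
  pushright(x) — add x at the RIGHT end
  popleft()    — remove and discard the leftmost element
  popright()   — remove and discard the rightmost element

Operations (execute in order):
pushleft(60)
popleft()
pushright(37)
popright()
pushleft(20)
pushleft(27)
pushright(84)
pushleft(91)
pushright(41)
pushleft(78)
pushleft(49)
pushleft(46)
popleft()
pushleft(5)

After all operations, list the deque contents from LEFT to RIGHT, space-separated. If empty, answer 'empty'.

pushleft(60): [60]
popleft(): []
pushright(37): [37]
popright(): []
pushleft(20): [20]
pushleft(27): [27, 20]
pushright(84): [27, 20, 84]
pushleft(91): [91, 27, 20, 84]
pushright(41): [91, 27, 20, 84, 41]
pushleft(78): [78, 91, 27, 20, 84, 41]
pushleft(49): [49, 78, 91, 27, 20, 84, 41]
pushleft(46): [46, 49, 78, 91, 27, 20, 84, 41]
popleft(): [49, 78, 91, 27, 20, 84, 41]
pushleft(5): [5, 49, 78, 91, 27, 20, 84, 41]

Answer: 5 49 78 91 27 20 84 41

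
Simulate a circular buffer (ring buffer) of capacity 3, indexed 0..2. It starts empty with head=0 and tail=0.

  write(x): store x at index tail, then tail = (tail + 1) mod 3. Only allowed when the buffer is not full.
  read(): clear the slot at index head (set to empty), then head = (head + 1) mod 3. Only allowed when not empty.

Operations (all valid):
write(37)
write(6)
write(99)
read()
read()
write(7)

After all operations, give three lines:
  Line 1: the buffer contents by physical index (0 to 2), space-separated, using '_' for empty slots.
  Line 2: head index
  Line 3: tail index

write(37): buf=[37 _ _], head=0, tail=1, size=1
write(6): buf=[37 6 _], head=0, tail=2, size=2
write(99): buf=[37 6 99], head=0, tail=0, size=3
read(): buf=[_ 6 99], head=1, tail=0, size=2
read(): buf=[_ _ 99], head=2, tail=0, size=1
write(7): buf=[7 _ 99], head=2, tail=1, size=2

Answer: 7 _ 99
2
1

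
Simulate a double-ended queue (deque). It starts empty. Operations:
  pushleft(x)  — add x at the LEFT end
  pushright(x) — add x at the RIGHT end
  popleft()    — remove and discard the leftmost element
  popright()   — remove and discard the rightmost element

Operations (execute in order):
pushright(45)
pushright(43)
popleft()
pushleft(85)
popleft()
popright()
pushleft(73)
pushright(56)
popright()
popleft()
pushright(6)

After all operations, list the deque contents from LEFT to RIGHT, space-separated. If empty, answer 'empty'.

pushright(45): [45]
pushright(43): [45, 43]
popleft(): [43]
pushleft(85): [85, 43]
popleft(): [43]
popright(): []
pushleft(73): [73]
pushright(56): [73, 56]
popright(): [73]
popleft(): []
pushright(6): [6]

Answer: 6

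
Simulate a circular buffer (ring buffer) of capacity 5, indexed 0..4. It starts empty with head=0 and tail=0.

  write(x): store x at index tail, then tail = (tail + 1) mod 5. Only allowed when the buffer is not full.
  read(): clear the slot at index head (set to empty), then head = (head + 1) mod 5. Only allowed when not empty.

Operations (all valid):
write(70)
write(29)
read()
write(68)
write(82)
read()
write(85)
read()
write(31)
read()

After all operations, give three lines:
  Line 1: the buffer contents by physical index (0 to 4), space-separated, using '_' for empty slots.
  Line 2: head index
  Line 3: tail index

write(70): buf=[70 _ _ _ _], head=0, tail=1, size=1
write(29): buf=[70 29 _ _ _], head=0, tail=2, size=2
read(): buf=[_ 29 _ _ _], head=1, tail=2, size=1
write(68): buf=[_ 29 68 _ _], head=1, tail=3, size=2
write(82): buf=[_ 29 68 82 _], head=1, tail=4, size=3
read(): buf=[_ _ 68 82 _], head=2, tail=4, size=2
write(85): buf=[_ _ 68 82 85], head=2, tail=0, size=3
read(): buf=[_ _ _ 82 85], head=3, tail=0, size=2
write(31): buf=[31 _ _ 82 85], head=3, tail=1, size=3
read(): buf=[31 _ _ _ 85], head=4, tail=1, size=2

Answer: 31 _ _ _ 85
4
1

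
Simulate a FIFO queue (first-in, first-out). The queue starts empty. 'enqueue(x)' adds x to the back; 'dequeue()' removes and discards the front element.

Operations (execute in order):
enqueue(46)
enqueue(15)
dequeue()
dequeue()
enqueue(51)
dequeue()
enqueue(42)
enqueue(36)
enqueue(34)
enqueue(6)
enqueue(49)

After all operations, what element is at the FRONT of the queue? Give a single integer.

Answer: 42

Derivation:
enqueue(46): queue = [46]
enqueue(15): queue = [46, 15]
dequeue(): queue = [15]
dequeue(): queue = []
enqueue(51): queue = [51]
dequeue(): queue = []
enqueue(42): queue = [42]
enqueue(36): queue = [42, 36]
enqueue(34): queue = [42, 36, 34]
enqueue(6): queue = [42, 36, 34, 6]
enqueue(49): queue = [42, 36, 34, 6, 49]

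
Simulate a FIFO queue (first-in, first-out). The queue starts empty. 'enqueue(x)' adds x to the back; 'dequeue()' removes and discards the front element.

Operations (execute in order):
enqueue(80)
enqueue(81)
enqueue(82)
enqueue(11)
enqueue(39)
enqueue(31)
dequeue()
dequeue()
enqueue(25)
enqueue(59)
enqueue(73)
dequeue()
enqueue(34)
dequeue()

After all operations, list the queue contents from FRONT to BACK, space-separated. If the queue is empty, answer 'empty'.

Answer: 39 31 25 59 73 34

Derivation:
enqueue(80): [80]
enqueue(81): [80, 81]
enqueue(82): [80, 81, 82]
enqueue(11): [80, 81, 82, 11]
enqueue(39): [80, 81, 82, 11, 39]
enqueue(31): [80, 81, 82, 11, 39, 31]
dequeue(): [81, 82, 11, 39, 31]
dequeue(): [82, 11, 39, 31]
enqueue(25): [82, 11, 39, 31, 25]
enqueue(59): [82, 11, 39, 31, 25, 59]
enqueue(73): [82, 11, 39, 31, 25, 59, 73]
dequeue(): [11, 39, 31, 25, 59, 73]
enqueue(34): [11, 39, 31, 25, 59, 73, 34]
dequeue(): [39, 31, 25, 59, 73, 34]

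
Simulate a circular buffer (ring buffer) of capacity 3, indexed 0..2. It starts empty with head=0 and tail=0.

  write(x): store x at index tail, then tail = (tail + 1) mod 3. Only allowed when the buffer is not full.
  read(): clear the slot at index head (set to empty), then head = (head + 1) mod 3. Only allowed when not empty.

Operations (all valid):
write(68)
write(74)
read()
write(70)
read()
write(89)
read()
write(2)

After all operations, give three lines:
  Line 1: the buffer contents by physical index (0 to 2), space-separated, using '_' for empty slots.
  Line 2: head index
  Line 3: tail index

Answer: 89 2 _
0
2

Derivation:
write(68): buf=[68 _ _], head=0, tail=1, size=1
write(74): buf=[68 74 _], head=0, tail=2, size=2
read(): buf=[_ 74 _], head=1, tail=2, size=1
write(70): buf=[_ 74 70], head=1, tail=0, size=2
read(): buf=[_ _ 70], head=2, tail=0, size=1
write(89): buf=[89 _ 70], head=2, tail=1, size=2
read(): buf=[89 _ _], head=0, tail=1, size=1
write(2): buf=[89 2 _], head=0, tail=2, size=2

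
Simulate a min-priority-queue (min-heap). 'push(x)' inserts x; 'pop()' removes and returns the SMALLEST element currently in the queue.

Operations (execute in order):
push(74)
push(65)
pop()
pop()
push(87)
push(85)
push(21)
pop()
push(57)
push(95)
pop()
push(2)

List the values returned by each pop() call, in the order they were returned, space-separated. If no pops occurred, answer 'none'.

Answer: 65 74 21 57

Derivation:
push(74): heap contents = [74]
push(65): heap contents = [65, 74]
pop() → 65: heap contents = [74]
pop() → 74: heap contents = []
push(87): heap contents = [87]
push(85): heap contents = [85, 87]
push(21): heap contents = [21, 85, 87]
pop() → 21: heap contents = [85, 87]
push(57): heap contents = [57, 85, 87]
push(95): heap contents = [57, 85, 87, 95]
pop() → 57: heap contents = [85, 87, 95]
push(2): heap contents = [2, 85, 87, 95]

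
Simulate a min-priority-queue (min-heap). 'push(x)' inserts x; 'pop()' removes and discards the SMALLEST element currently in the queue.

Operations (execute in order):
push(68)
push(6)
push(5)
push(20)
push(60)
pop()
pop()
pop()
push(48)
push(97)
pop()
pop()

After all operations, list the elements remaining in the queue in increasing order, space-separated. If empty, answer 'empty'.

Answer: 68 97

Derivation:
push(68): heap contents = [68]
push(6): heap contents = [6, 68]
push(5): heap contents = [5, 6, 68]
push(20): heap contents = [5, 6, 20, 68]
push(60): heap contents = [5, 6, 20, 60, 68]
pop() → 5: heap contents = [6, 20, 60, 68]
pop() → 6: heap contents = [20, 60, 68]
pop() → 20: heap contents = [60, 68]
push(48): heap contents = [48, 60, 68]
push(97): heap contents = [48, 60, 68, 97]
pop() → 48: heap contents = [60, 68, 97]
pop() → 60: heap contents = [68, 97]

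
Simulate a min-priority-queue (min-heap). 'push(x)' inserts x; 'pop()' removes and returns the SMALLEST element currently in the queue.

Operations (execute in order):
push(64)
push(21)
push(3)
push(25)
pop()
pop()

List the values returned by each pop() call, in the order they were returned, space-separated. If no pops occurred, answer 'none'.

push(64): heap contents = [64]
push(21): heap contents = [21, 64]
push(3): heap contents = [3, 21, 64]
push(25): heap contents = [3, 21, 25, 64]
pop() → 3: heap contents = [21, 25, 64]
pop() → 21: heap contents = [25, 64]

Answer: 3 21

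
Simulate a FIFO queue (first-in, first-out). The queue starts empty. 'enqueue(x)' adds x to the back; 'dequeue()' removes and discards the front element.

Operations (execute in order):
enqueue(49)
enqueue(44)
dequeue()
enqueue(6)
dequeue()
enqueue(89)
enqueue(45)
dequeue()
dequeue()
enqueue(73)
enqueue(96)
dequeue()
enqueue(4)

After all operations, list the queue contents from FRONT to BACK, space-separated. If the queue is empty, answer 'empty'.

Answer: 73 96 4

Derivation:
enqueue(49): [49]
enqueue(44): [49, 44]
dequeue(): [44]
enqueue(6): [44, 6]
dequeue(): [6]
enqueue(89): [6, 89]
enqueue(45): [6, 89, 45]
dequeue(): [89, 45]
dequeue(): [45]
enqueue(73): [45, 73]
enqueue(96): [45, 73, 96]
dequeue(): [73, 96]
enqueue(4): [73, 96, 4]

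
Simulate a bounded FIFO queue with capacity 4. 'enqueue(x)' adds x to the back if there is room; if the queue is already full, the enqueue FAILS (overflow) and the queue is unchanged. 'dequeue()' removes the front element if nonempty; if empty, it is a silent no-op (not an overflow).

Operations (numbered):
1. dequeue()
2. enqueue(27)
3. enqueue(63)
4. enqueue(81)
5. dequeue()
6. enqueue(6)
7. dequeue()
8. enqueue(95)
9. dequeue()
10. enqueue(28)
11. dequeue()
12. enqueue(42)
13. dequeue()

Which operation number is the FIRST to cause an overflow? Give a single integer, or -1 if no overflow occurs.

Answer: -1

Derivation:
1. dequeue(): empty, no-op, size=0
2. enqueue(27): size=1
3. enqueue(63): size=2
4. enqueue(81): size=3
5. dequeue(): size=2
6. enqueue(6): size=3
7. dequeue(): size=2
8. enqueue(95): size=3
9. dequeue(): size=2
10. enqueue(28): size=3
11. dequeue(): size=2
12. enqueue(42): size=3
13. dequeue(): size=2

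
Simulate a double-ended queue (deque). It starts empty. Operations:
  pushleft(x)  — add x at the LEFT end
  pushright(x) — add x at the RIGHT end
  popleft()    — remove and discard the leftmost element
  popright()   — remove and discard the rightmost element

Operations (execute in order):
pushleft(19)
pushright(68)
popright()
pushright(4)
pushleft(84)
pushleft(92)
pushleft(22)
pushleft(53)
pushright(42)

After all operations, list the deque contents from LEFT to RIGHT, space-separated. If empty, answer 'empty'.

Answer: 53 22 92 84 19 4 42

Derivation:
pushleft(19): [19]
pushright(68): [19, 68]
popright(): [19]
pushright(4): [19, 4]
pushleft(84): [84, 19, 4]
pushleft(92): [92, 84, 19, 4]
pushleft(22): [22, 92, 84, 19, 4]
pushleft(53): [53, 22, 92, 84, 19, 4]
pushright(42): [53, 22, 92, 84, 19, 4, 42]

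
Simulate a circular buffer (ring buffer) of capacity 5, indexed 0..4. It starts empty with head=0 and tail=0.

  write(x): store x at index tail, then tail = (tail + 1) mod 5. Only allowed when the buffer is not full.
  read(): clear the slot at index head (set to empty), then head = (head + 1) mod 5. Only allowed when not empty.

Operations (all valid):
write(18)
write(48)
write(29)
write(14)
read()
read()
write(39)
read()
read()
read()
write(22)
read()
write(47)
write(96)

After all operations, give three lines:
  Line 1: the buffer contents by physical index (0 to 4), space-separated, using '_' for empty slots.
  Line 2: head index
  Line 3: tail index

write(18): buf=[18 _ _ _ _], head=0, tail=1, size=1
write(48): buf=[18 48 _ _ _], head=0, tail=2, size=2
write(29): buf=[18 48 29 _ _], head=0, tail=3, size=3
write(14): buf=[18 48 29 14 _], head=0, tail=4, size=4
read(): buf=[_ 48 29 14 _], head=1, tail=4, size=3
read(): buf=[_ _ 29 14 _], head=2, tail=4, size=2
write(39): buf=[_ _ 29 14 39], head=2, tail=0, size=3
read(): buf=[_ _ _ 14 39], head=3, tail=0, size=2
read(): buf=[_ _ _ _ 39], head=4, tail=0, size=1
read(): buf=[_ _ _ _ _], head=0, tail=0, size=0
write(22): buf=[22 _ _ _ _], head=0, tail=1, size=1
read(): buf=[_ _ _ _ _], head=1, tail=1, size=0
write(47): buf=[_ 47 _ _ _], head=1, tail=2, size=1
write(96): buf=[_ 47 96 _ _], head=1, tail=3, size=2

Answer: _ 47 96 _ _
1
3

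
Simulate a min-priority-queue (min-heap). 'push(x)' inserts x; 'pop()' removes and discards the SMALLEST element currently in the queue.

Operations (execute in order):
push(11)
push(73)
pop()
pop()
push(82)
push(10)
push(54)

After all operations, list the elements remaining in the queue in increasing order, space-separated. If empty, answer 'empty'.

push(11): heap contents = [11]
push(73): heap contents = [11, 73]
pop() → 11: heap contents = [73]
pop() → 73: heap contents = []
push(82): heap contents = [82]
push(10): heap contents = [10, 82]
push(54): heap contents = [10, 54, 82]

Answer: 10 54 82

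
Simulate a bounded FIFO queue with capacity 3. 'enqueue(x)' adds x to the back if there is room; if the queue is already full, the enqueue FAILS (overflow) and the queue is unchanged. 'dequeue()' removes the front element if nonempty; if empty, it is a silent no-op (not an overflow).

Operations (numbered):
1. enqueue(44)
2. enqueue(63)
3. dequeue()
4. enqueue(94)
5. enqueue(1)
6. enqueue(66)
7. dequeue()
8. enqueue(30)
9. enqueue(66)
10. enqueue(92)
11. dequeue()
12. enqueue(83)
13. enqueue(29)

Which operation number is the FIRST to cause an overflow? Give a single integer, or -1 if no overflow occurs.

1. enqueue(44): size=1
2. enqueue(63): size=2
3. dequeue(): size=1
4. enqueue(94): size=2
5. enqueue(1): size=3
6. enqueue(66): size=3=cap → OVERFLOW (fail)
7. dequeue(): size=2
8. enqueue(30): size=3
9. enqueue(66): size=3=cap → OVERFLOW (fail)
10. enqueue(92): size=3=cap → OVERFLOW (fail)
11. dequeue(): size=2
12. enqueue(83): size=3
13. enqueue(29): size=3=cap → OVERFLOW (fail)

Answer: 6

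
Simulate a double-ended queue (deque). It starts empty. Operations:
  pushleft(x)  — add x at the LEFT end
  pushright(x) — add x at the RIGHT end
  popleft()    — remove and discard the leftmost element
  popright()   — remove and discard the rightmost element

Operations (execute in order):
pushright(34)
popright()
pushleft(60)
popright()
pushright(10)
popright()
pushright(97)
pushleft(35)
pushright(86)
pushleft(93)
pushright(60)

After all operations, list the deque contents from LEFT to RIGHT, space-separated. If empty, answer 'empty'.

pushright(34): [34]
popright(): []
pushleft(60): [60]
popright(): []
pushright(10): [10]
popright(): []
pushright(97): [97]
pushleft(35): [35, 97]
pushright(86): [35, 97, 86]
pushleft(93): [93, 35, 97, 86]
pushright(60): [93, 35, 97, 86, 60]

Answer: 93 35 97 86 60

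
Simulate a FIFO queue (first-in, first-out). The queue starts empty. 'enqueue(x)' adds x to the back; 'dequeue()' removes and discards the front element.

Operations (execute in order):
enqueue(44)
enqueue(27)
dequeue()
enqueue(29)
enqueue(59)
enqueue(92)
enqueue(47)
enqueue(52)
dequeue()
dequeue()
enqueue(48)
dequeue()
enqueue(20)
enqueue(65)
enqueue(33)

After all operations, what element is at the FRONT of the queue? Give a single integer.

Answer: 92

Derivation:
enqueue(44): queue = [44]
enqueue(27): queue = [44, 27]
dequeue(): queue = [27]
enqueue(29): queue = [27, 29]
enqueue(59): queue = [27, 29, 59]
enqueue(92): queue = [27, 29, 59, 92]
enqueue(47): queue = [27, 29, 59, 92, 47]
enqueue(52): queue = [27, 29, 59, 92, 47, 52]
dequeue(): queue = [29, 59, 92, 47, 52]
dequeue(): queue = [59, 92, 47, 52]
enqueue(48): queue = [59, 92, 47, 52, 48]
dequeue(): queue = [92, 47, 52, 48]
enqueue(20): queue = [92, 47, 52, 48, 20]
enqueue(65): queue = [92, 47, 52, 48, 20, 65]
enqueue(33): queue = [92, 47, 52, 48, 20, 65, 33]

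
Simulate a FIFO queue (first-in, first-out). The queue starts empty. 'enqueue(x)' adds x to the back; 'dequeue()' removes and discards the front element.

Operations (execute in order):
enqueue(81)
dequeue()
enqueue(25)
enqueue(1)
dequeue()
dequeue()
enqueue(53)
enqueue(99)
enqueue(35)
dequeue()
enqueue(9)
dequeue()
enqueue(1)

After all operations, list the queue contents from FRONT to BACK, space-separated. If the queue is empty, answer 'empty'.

enqueue(81): [81]
dequeue(): []
enqueue(25): [25]
enqueue(1): [25, 1]
dequeue(): [1]
dequeue(): []
enqueue(53): [53]
enqueue(99): [53, 99]
enqueue(35): [53, 99, 35]
dequeue(): [99, 35]
enqueue(9): [99, 35, 9]
dequeue(): [35, 9]
enqueue(1): [35, 9, 1]

Answer: 35 9 1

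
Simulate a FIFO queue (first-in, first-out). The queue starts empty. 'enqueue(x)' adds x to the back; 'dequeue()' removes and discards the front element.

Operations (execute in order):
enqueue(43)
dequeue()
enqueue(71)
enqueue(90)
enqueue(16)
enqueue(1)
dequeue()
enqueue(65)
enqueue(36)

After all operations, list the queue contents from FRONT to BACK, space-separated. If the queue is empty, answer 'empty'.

Answer: 90 16 1 65 36

Derivation:
enqueue(43): [43]
dequeue(): []
enqueue(71): [71]
enqueue(90): [71, 90]
enqueue(16): [71, 90, 16]
enqueue(1): [71, 90, 16, 1]
dequeue(): [90, 16, 1]
enqueue(65): [90, 16, 1, 65]
enqueue(36): [90, 16, 1, 65, 36]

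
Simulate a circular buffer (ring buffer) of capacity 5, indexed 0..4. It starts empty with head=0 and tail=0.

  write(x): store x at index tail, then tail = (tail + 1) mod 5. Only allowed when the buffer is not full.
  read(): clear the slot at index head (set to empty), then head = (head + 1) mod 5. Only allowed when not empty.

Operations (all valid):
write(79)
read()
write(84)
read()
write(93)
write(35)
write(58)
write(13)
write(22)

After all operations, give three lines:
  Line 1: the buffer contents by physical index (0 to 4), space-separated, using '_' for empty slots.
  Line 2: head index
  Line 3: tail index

Answer: 13 22 93 35 58
2
2

Derivation:
write(79): buf=[79 _ _ _ _], head=0, tail=1, size=1
read(): buf=[_ _ _ _ _], head=1, tail=1, size=0
write(84): buf=[_ 84 _ _ _], head=1, tail=2, size=1
read(): buf=[_ _ _ _ _], head=2, tail=2, size=0
write(93): buf=[_ _ 93 _ _], head=2, tail=3, size=1
write(35): buf=[_ _ 93 35 _], head=2, tail=4, size=2
write(58): buf=[_ _ 93 35 58], head=2, tail=0, size=3
write(13): buf=[13 _ 93 35 58], head=2, tail=1, size=4
write(22): buf=[13 22 93 35 58], head=2, tail=2, size=5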